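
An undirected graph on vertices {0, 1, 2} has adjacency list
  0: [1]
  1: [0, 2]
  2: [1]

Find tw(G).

A width-1 tree decomposition is:
Bags: B1 = {0, 1}  B2 = {1, 2}
Tree: B1–B2
The largest bag has 2 vertices, giving width 1; this decomposition certifies tw(G) ≤ 1. G has an edge, so its treewidth is at least 1. The upper and lower bounds meet at 1, so that is the treewidth.

1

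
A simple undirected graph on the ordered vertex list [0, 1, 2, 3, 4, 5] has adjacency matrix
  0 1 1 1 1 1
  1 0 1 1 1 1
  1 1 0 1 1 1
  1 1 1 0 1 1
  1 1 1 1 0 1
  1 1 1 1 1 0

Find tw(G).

5

A width-5 tree decomposition is:
Bags: B1 = {0, 1, 2, 3, 4, 5}
Tree: (single bag)
With just one bag of size 6, the width is 6 − 1 = 5, so tw(G) ≤ 5. For the lower bound, the 6 vertices {0, 1, 2, 3, 4, 5} are pairwise adjacent, and any tree decomposition puts a clique entirely inside one bag — forcing width ≥ 5. Therefore the treewidth is 5.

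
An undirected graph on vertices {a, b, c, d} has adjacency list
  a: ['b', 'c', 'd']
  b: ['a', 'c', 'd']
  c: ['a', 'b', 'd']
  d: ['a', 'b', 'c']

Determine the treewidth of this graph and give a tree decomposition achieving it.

Treewidth 3.
One such decomposition:
Bags: B1 = {a, b, c, d}
Tree: (single bag)

A single bag containing all 4 vertices is trivially a valid decomposition of width 3. For the lower bound, the 4 vertices {a, b, c, d} are pairwise adjacent, and any tree decomposition puts a clique entirely inside one bag — forcing width ≥ 3. Combining the bounds, tw(G) = 3.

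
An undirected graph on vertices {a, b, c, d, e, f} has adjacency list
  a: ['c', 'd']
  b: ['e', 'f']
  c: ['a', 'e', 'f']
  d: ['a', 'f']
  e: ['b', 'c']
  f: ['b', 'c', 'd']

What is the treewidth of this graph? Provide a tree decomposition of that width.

Treewidth 2.
One such decomposition:
Bags: B1 = {b, e, f}  B2 = {c, e, f}  B3 = {c, d, f}  B4 = {a, c, d}
Tree: B1–B2, B2–B3, B3–B4

Each bag holds 3 vertices, so the decomposition has width 2, which upper-bounds the treewidth. The edges b–e–c–f–b form a cycle, so G is not a tree and its treewidth is at least 2. Therefore the treewidth is 2.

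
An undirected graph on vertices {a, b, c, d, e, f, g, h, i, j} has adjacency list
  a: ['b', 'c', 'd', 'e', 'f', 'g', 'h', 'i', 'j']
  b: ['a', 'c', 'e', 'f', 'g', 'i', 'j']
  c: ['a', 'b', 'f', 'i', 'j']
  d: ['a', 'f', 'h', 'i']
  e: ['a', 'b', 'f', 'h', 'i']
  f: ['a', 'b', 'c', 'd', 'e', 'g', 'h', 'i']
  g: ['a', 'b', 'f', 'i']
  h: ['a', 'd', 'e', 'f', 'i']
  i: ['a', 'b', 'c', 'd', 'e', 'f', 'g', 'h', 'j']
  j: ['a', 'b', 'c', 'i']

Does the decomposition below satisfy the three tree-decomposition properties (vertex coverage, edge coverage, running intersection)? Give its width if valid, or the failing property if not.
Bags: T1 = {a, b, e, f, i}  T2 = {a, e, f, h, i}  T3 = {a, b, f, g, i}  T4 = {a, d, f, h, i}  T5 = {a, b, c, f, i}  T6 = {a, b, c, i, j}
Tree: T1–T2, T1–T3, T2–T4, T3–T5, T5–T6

Yes; width 4.

Checking the three conditions: (i) the bags cover all of {a, b, c, d, e, f, g, h, i, j}; (ii) for each edge, some bag contains both endpoints; (iii) the bags containing any fixed vertex form a subtree. All hold, so the decomposition is valid with width 5 − 1 = 4.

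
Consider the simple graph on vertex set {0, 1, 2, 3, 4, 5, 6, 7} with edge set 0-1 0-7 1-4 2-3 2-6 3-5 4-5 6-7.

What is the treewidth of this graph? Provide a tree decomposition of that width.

Treewidth 2.
One optimal decomposition is:
Bags: B1 = {2, 6, 7}  B2 = {2, 3, 7}  B3 = {3, 5, 7}  B4 = {4, 5, 7}  B5 = {1, 4, 7}  B6 = {0, 1, 7}
Tree: B1–B2, B2–B3, B3–B4, B4–B5, B5–B6

Every bag has size at most 3, so the width is 3 − 1 = 2 and tw(G) ≤ 2. The edges 7–6–2–3–5–4–1–0–7 form a cycle, so G is not a tree and its treewidth is at least 2. The upper and lower bounds meet at 2, so that is the treewidth.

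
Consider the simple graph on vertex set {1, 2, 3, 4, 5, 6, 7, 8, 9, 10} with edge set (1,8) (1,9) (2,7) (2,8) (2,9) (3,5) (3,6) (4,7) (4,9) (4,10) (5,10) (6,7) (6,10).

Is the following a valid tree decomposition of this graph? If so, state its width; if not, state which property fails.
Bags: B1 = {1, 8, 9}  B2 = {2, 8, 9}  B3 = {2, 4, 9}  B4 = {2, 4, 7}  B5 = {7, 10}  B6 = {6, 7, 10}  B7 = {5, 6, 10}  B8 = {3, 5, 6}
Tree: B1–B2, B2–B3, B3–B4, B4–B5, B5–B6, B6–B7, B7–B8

A tree decomposition must satisfy three properties: every vertex lies in some bag; for every edge, both endpoints lie together in some bag; and for every vertex, the bags containing it form a connected subtree. Here edge (4,10) lies in no bag, so the decomposition is invalid.

No — edge (4,10) lies in no bag.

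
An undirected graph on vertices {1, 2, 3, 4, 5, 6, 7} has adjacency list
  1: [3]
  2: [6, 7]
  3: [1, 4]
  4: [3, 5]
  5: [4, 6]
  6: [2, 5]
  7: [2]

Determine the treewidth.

A width-1 tree decomposition is:
Bags: B1 = {1, 3}  B2 = {3, 4}  B3 = {4, 5}  B4 = {5, 6}  B5 = {2, 6}  B6 = {2, 7}
Tree: B1–B2, B2–B3, B3–B4, B4–B5, B5–B6
Every bag has size at most 2, so the width is 2 − 1 = 1 and tw(G) ≤ 1. Any graph with an edge has treewidth ≥ 1, and G has the edge 1–3. The upper and lower bounds meet at 1, so that is the treewidth.

1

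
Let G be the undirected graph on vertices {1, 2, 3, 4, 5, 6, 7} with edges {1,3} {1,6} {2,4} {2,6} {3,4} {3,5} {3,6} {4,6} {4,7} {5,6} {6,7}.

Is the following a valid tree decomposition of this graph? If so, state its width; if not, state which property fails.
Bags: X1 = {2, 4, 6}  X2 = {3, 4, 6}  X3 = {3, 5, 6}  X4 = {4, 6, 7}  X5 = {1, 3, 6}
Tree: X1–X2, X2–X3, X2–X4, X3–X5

Vertex coverage: the bags together contain {1, 2, 3, 4, 5, 6, 7}, the full vertex set. Edge coverage: each edge of G has both endpoints in at least one bag. Running intersection: for every vertex, the bags containing it form a connected subtree. All three properties hold, so this is a valid tree decomposition of width max|bag| − 1 = 2, and hence tw(G) ≤ 2.

Yes; width 2.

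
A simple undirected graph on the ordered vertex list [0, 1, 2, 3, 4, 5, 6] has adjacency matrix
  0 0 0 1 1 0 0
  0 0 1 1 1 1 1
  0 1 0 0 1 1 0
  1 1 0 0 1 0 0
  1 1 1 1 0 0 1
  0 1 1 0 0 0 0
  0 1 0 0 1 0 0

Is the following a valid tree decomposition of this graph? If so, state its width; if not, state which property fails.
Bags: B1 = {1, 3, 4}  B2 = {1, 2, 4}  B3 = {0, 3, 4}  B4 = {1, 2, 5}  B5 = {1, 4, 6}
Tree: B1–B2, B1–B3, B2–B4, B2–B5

Checking the three conditions: (i) the bags cover all of {0, 1, 2, 3, 4, 5, 6}; (ii) for each edge, some bag contains both endpoints; (iii) the bags containing any fixed vertex form a subtree. All hold, so the decomposition is valid with width 3 − 1 = 2.

Yes; width 2.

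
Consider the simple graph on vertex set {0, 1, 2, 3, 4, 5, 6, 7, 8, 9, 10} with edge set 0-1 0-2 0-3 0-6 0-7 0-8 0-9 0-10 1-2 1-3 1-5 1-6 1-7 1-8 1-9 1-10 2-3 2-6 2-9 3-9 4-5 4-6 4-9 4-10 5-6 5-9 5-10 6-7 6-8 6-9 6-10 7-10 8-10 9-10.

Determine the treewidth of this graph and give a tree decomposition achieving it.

Treewidth 4.
Bags: B1 = {1, 5, 6, 9, 10}  B2 = {0, 1, 6, 9, 10}  B3 = {0, 1, 6, 8, 10}  B4 = {0, 1, 2, 6, 9}  B5 = {4, 5, 6, 9, 10}  B6 = {0, 1, 2, 3, 9}  B7 = {0, 1, 6, 7, 10}
Tree: B1–B2, B2–B3, B2–B4, B1–B5, B4–B6, B2–B7

Each bag holds 5 vertices, so the decomposition has width 4, which upper-bounds the treewidth. On the other hand G contains the 5-clique {0, 1, 2, 3, 9}. A clique must lie in a single bag of any decomposition, so no decomposition can have width below 4. The upper and lower bounds meet at 4, so that is the treewidth.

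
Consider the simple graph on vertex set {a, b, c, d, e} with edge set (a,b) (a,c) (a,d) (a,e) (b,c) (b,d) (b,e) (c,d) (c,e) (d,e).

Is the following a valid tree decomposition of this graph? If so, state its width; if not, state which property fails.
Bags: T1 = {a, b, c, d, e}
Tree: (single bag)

Yes; width 4.

Every vertex of G appears in some bag (union = {a, b, c, d, e}); every edge is covered by a bag; and for each vertex v the set of bags containing v is connected in the bag tree. The decomposition is therefore valid. The largest bag has 5 vertices, so the width is 4.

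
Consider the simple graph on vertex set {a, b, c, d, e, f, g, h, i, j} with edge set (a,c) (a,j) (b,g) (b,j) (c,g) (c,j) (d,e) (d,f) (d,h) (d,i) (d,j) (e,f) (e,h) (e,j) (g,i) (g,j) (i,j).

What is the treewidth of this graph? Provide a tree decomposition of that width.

Treewidth 2.
One such decomposition:
Bags: B1 = {d, e, j}  B2 = {d, i, j}  B3 = {g, i, j}  B4 = {b, g, j}  B5 = {d, e, f}  B6 = {c, g, j}  B7 = {d, e, h}  B8 = {a, c, j}
Tree: B1–B2, B2–B3, B3–B4, B1–B5, B3–B6, B1–B7, B6–B8

The largest bag has 3 vertices, giving width 2; this decomposition certifies tw(G) ≤ 2. Conversely, {d, e, j} is a clique of size 3, and the vertices of any clique must share a bag in every tree decomposition; so some bag has ≥ 3 vertices and tw(G) ≥ 2. Therefore the treewidth is 2.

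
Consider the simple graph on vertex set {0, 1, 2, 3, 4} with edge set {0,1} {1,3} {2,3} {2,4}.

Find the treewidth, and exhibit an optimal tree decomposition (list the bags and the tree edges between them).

Treewidth 1.
One such decomposition:
Bags: B1 = {2, 3}  B2 = {1, 3}  B3 = {0, 1}  B4 = {2, 4}
Tree: B1–B2, B2–B3, B1–B4

Every bag has size at most 2, so the width is 2 − 1 = 1 and tw(G) ≤ 1. G has an edge, so its treewidth is at least 1. The upper and lower bounds meet at 1, so that is the treewidth.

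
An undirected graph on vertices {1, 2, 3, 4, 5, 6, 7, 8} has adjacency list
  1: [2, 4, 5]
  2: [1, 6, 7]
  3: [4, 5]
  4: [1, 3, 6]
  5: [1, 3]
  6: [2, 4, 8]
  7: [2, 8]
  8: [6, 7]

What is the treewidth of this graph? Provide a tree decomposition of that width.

Treewidth 2.
Bags: B1 = {1, 3, 5}  B2 = {1, 3, 4}  B3 = {1, 2, 4}  B4 = {2, 4, 6}  B5 = {2, 6, 7}  B6 = {6, 7, 8}
Tree: B1–B2, B2–B3, B3–B4, B4–B5, B5–B6

Each bag holds 3 vertices, so the decomposition has width 2, which upper-bounds the treewidth. For the lower bound, G contains the cycle 5–3–4–1–5, so G is not a forest; only forests have treewidth ≤ 1, hence tw(G) ≥ 2. Therefore the treewidth is 2.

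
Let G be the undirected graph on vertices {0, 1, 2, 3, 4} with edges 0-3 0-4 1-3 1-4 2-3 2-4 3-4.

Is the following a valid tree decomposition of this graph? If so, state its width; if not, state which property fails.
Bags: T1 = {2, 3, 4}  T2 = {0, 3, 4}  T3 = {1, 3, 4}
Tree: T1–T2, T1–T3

Yes; width 2.

Checking the three conditions: (i) the bags cover all of {0, 1, 2, 3, 4}; (ii) for each edge, some bag contains both endpoints; (iii) the bags containing any fixed vertex form a subtree. All hold, so the decomposition is valid with width 3 − 1 = 2.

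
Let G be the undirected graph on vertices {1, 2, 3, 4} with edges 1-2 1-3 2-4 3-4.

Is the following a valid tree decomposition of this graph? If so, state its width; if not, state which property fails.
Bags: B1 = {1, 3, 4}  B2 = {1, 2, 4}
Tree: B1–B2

Vertex coverage: the bags together contain {1, 2, 3, 4}, the full vertex set. Edge coverage: each edge of G has both endpoints in at least one bag. Running intersection: for every vertex, the bags containing it form a connected subtree. All three properties hold, so this is a valid tree decomposition of width max|bag| − 1 = 2, and hence tw(G) ≤ 2.

Yes; width 2.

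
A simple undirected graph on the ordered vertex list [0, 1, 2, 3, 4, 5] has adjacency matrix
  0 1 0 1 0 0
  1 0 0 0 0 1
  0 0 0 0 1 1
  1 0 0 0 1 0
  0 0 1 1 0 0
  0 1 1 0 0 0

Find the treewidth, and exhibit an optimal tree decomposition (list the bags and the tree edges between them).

Every bag has size at most 3, so the width is 3 − 1 = 2 and tw(G) ≤ 2. Since 0–1–5–2–4–3–0 is a cycle in G, G is not acyclic. Forests are exactly the graphs of treewidth ≤ 1, so tw(G) ≥ 2. The upper and lower bounds meet at 2, so that is the treewidth.

Treewidth 2.
Bags: B1 = {0, 1, 5}  B2 = {0, 2, 5}  B3 = {0, 2, 4}  B4 = {0, 3, 4}
Tree: B1–B2, B2–B3, B3–B4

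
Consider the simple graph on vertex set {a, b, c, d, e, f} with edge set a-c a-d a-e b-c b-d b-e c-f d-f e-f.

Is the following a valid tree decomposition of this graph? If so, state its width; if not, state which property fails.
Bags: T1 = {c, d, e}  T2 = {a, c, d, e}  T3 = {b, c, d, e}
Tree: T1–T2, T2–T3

No — vertex f appears in no bag.

A tree decomposition must satisfy three properties: every vertex lies in some bag; for every edge, both endpoints lie together in some bag; and for every vertex, the bags containing it form a connected subtree. Here vertex f appears in no bag, so the decomposition is invalid.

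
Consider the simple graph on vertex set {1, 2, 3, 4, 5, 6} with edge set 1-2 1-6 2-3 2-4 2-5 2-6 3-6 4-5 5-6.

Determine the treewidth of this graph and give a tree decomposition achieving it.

Treewidth 2.
Bags: B1 = {2, 4, 5}  B2 = {2, 5, 6}  B3 = {1, 2, 6}  B4 = {2, 3, 6}
Tree: B1–B2, B2–B3, B2–B4

The largest bag has 3 vertices, giving width 2; this decomposition certifies tw(G) ≤ 2. Conversely, {2, 4, 5} is a clique of size 3, and the vertices of any clique must share a bag in every tree decomposition; so some bag has ≥ 3 vertices and tw(G) ≥ 2. Combining the bounds, tw(G) = 2.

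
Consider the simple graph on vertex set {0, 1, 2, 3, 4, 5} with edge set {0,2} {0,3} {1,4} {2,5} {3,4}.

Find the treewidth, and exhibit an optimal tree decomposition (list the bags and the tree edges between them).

Treewidth 1.
One such decomposition:
Bags: B1 = {1, 4}  B2 = {3, 4}  B3 = {0, 3}  B4 = {0, 2}  B5 = {2, 5}
Tree: B1–B2, B2–B3, B3–B4, B4–B5

The largest bag has 2 vertices, giving width 1; this decomposition certifies tw(G) ≤ 1. G has an edge, so its treewidth is at least 1. The upper and lower bounds meet at 1, so that is the treewidth.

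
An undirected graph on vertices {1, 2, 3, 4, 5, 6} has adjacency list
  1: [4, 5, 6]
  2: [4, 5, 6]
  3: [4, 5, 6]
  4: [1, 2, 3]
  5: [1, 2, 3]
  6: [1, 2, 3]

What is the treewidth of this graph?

A width-3 tree decomposition is:
Bags: B1 = {2, 4, 5, 6}  B2 = {1, 4, 5, 6}  B3 = {3, 4, 5, 6}
Tree: B1–B2, B2–B3
The largest bag has 4 vertices, giving width 3; this decomposition certifies tw(G) ≤ 3. For the lower bound: the 4 vertex sets {2,5}, {1,6}, {4}, {3} are disjoint, each induces a connected subgraph, and every pair is joined by at least one edge of G. Contracting each set to a single vertex therefore yields K_{4} as a minor, and since treewidth is minor-monotone, tw(G) ≥ tw(K_{4}) = 3. Therefore the treewidth is 3.

3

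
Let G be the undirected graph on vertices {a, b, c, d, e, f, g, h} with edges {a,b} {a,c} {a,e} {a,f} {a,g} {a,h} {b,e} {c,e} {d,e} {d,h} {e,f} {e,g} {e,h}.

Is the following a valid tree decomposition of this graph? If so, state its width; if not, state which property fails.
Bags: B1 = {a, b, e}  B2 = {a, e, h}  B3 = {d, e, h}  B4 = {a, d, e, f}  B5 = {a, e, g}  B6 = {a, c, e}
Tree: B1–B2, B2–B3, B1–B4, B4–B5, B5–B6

A tree decomposition must satisfy three properties: every vertex lies in some bag; for every edge, both endpoints lie together in some bag; and for every vertex, the bags containing it form a connected subtree. Here bags containing vertex d are not connected in the tree, so the decomposition is invalid.

No — bags containing vertex d are not connected in the tree.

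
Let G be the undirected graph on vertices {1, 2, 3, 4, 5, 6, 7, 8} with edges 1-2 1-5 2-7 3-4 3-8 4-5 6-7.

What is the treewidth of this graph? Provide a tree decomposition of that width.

Each bag holds 2 vertices, so the decomposition has width 1, which upper-bounds the treewidth. Any graph with an edge has treewidth ≥ 1, and G has the edge 6–7. The upper and lower bounds meet at 1, so that is the treewidth.

Treewidth 1.
Bags: B1 = {6, 7}  B2 = {2, 7}  B3 = {1, 2}  B4 = {1, 5}  B5 = {4, 5}  B6 = {3, 4}  B7 = {3, 8}
Tree: B1–B2, B2–B3, B3–B4, B4–B5, B5–B6, B6–B7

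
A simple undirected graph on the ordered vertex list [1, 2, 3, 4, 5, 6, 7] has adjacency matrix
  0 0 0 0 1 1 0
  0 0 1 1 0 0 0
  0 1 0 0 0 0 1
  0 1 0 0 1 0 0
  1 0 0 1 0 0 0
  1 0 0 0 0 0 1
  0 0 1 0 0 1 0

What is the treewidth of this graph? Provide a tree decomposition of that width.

Each bag holds 3 vertices, so the decomposition has width 2, which upper-bounds the treewidth. The edges 2–3–7–6–1–5–4–2 form a cycle, so G is not a tree and its treewidth is at least 2. Combining the bounds, tw(G) = 2.

Treewidth 2.
One such decomposition:
Bags: B1 = {2, 3, 7}  B2 = {2, 6, 7}  B3 = {1, 2, 6}  B4 = {1, 2, 5}  B5 = {2, 4, 5}
Tree: B1–B2, B2–B3, B3–B4, B4–B5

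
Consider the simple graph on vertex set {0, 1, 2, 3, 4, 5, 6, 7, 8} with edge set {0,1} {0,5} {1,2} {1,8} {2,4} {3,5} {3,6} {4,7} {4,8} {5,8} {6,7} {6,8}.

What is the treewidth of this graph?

3

A width-3 tree decomposition is:
Bags: B1 = {0, 1, 2, 4}  B2 = {0, 1, 4, 8}  B3 = {0, 4, 5, 8}  B4 = {4, 5, 7, 8}  B5 = {5, 6, 7, 8}  B6 = {3, 5, 6, 7}
Tree: B1–B2, B2–B3, B3–B4, B4–B5, B5–B6
Every bag has size at most 4, so the width is 4 − 1 = 3 and tw(G) ≤ 3. For the lower bound: the 4 vertex sets {0,1,2}, {4}, {8}, {3,5,6,7} are disjoint, each induces a connected subgraph, and every pair is joined by at least one edge of G. Contracting each set to a single vertex therefore yields K_{4} as a minor, and since treewidth is minor-monotone, tw(G) ≥ tw(K_{4}) = 3. Hence tw(G) = 3 exactly.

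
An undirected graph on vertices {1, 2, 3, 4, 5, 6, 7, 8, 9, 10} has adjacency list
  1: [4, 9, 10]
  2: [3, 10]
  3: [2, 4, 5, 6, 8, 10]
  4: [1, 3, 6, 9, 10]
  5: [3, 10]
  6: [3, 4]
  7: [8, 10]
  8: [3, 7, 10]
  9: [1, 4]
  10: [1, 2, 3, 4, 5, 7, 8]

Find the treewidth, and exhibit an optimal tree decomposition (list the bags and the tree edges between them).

Every bag has size at most 3, so the width is 3 − 1 = 2 and tw(G) ≤ 2. Conversely, {1, 4, 9} is a clique of size 3, and the vertices of any clique must share a bag in every tree decomposition; so some bag has ≥ 3 vertices and tw(G) ≥ 2. The upper and lower bounds meet at 2, so that is the treewidth.

Treewidth 2.
Bags: B1 = {3, 8, 10}  B2 = {3, 4, 10}  B3 = {2, 3, 10}  B4 = {7, 8, 10}  B5 = {3, 4, 6}  B6 = {1, 4, 10}  B7 = {1, 4, 9}  B8 = {3, 5, 10}
Tree: B1–B2, B1–B3, B1–B4, B2–B5, B2–B6, B6–B7, B3–B8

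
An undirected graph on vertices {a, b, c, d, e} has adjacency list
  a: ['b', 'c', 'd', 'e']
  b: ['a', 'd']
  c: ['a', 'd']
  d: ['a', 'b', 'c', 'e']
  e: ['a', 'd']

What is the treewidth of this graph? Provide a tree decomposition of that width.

Treewidth 2.
One such decomposition:
Bags: B1 = {a, c, d}  B2 = {a, d, e}  B3 = {a, b, d}
Tree: B1–B2, B2–B3

Each bag holds 3 vertices, so the decomposition has width 2, which upper-bounds the treewidth. For the lower bound, the 3 vertices {a, d, e} are pairwise adjacent, and any tree decomposition puts a clique entirely inside one bag — forcing width ≥ 2. Therefore the treewidth is 2.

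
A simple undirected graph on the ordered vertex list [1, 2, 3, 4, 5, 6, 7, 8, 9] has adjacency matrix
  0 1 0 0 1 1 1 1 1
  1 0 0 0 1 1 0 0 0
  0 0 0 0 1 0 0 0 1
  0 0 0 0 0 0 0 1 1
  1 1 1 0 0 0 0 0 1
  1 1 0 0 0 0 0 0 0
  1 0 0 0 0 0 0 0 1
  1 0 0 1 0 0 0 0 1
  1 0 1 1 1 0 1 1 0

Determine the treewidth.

A width-2 tree decomposition is:
Bags: B1 = {1, 7, 9}  B2 = {1, 5, 9}  B3 = {1, 2, 5}  B4 = {1, 2, 6}  B5 = {3, 5, 9}  B6 = {1, 8, 9}  B7 = {4, 8, 9}
Tree: B1–B2, B2–B3, B3–B4, B2–B5, B2–B6, B6–B7
Every bag has size at most 3, so the width is 3 − 1 = 2 and tw(G) ≤ 2. For the lower bound, the 3 vertices {1, 8, 9} are pairwise adjacent, and any tree decomposition puts a clique entirely inside one bag — forcing width ≥ 2. The upper and lower bounds meet at 2, so that is the treewidth.

2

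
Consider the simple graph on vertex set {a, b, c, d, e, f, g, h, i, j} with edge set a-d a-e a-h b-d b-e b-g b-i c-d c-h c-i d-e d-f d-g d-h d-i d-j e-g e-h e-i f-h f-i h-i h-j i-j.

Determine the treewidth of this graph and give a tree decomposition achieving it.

Treewidth 3.
Bags: B1 = {d, e, h, i}  B2 = {b, d, e, i}  B3 = {c, d, h, i}  B4 = {d, h, i, j}  B5 = {d, f, h, i}  B6 = {b, d, e, g}  B7 = {a, d, e, h}
Tree: B1–B2, B1–B3, B3–B4, B3–B5, B2–B6, B1–B7

Every bag has size at most 4, so the width is 4 − 1 = 3 and tw(G) ≤ 3. For the lower bound, the 4 vertices {b, d, e, g} are pairwise adjacent, and any tree decomposition puts a clique entirely inside one bag — forcing width ≥ 3. Hence tw(G) = 3 exactly.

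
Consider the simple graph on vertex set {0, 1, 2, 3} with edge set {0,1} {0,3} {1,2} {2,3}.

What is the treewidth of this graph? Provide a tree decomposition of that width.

Treewidth 2.
Bags: B1 = {1, 2, 3}  B2 = {0, 1, 3}
Tree: B1–B2

Every bag has size at most 3, so the width is 3 − 1 = 2 and tw(G) ≤ 2. For the lower bound, G contains the cycle 3–2–1–0–3, so G is not a forest; only forests have treewidth ≤ 1, hence tw(G) ≥ 2. Combining the bounds, tw(G) = 2.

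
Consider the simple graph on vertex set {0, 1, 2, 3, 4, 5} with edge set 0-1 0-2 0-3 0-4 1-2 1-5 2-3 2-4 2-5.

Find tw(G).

A width-2 tree decomposition is:
Bags: B1 = {0, 1, 2}  B2 = {0, 2, 3}  B3 = {0, 2, 4}  B4 = {1, 2, 5}
Tree: B1–B2, B1–B3, B1–B4
The largest bag has 3 vertices, giving width 2; this decomposition certifies tw(G) ≤ 2. On the other hand G contains the 3-clique {0, 1, 2}. A clique must lie in a single bag of any decomposition, so no decomposition can have width below 2. Therefore the treewidth is 2.

2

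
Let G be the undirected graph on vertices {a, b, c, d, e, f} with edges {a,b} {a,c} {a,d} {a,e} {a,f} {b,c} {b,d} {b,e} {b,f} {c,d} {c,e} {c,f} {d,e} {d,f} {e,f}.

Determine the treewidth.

A width-5 tree decomposition is:
Bags: B1 = {a, b, c, d, e, f}
Tree: (single bag)
A single bag containing all 6 vertices is trivially a valid decomposition of width 5. For the lower bound, the 6 vertices {a, b, c, d, e, f} are pairwise adjacent, and any tree decomposition puts a clique entirely inside one bag — forcing width ≥ 5. Hence tw(G) = 5 exactly.

5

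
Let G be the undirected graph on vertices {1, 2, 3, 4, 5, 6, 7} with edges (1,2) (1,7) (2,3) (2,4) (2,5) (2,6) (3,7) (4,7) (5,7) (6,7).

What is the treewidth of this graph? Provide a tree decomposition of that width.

Every bag has size at most 3, so the width is 3 − 1 = 2 and tw(G) ≤ 2. For the lower bound, G contains the cycle 2–5–7–4–2, so G is not a forest; only forests have treewidth ≤ 1, hence tw(G) ≥ 2. The upper and lower bounds meet at 2, so that is the treewidth.

Treewidth 2.
One such decomposition:
Bags: B1 = {2, 5, 7}  B2 = {2, 4, 7}  B3 = {2, 3, 7}  B4 = {2, 6, 7}  B5 = {1, 2, 7}
Tree: B1–B2, B2–B3, B3–B4, B4–B5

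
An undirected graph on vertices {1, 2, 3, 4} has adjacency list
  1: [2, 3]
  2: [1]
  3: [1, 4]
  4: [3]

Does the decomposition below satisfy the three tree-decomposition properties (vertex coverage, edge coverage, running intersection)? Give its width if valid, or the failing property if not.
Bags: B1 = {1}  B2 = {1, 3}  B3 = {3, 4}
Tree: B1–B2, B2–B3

A tree decomposition must satisfy three properties: every vertex lies in some bag; for every edge, both endpoints lie together in some bag; and for every vertex, the bags containing it form a connected subtree. Here vertex 2 appears in no bag, so the decomposition is invalid.

No — vertex 2 appears in no bag.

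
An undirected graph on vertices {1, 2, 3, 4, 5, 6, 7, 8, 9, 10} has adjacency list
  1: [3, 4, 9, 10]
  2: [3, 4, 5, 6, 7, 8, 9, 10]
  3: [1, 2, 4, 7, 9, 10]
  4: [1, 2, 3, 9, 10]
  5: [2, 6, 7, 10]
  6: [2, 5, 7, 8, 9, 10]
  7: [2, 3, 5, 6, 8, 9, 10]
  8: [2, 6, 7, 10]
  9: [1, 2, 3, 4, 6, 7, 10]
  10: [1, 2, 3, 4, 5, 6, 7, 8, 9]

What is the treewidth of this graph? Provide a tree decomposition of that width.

The largest bag has 5 vertices, giving width 4; this decomposition certifies tw(G) ≤ 4. Conversely, {1, 3, 4, 9, 10} is a clique of size 5, and the vertices of any clique must share a bag in every tree decomposition; so some bag has ≥ 5 vertices and tw(G) ≥ 4. The upper and lower bounds meet at 4, so that is the treewidth.

Treewidth 4.
One such decomposition:
Bags: B1 = {2, 6, 7, 9, 10}  B2 = {2, 3, 7, 9, 10}  B3 = {2, 3, 4, 9, 10}  B4 = {2, 5, 6, 7, 10}  B5 = {1, 3, 4, 9, 10}  B6 = {2, 6, 7, 8, 10}
Tree: B1–B2, B2–B3, B1–B4, B3–B5, B4–B6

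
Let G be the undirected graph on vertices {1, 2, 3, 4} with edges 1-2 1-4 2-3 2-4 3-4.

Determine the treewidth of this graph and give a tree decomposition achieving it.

Treewidth 2.
One such decomposition:
Bags: B1 = {2, 3, 4}  B2 = {1, 2, 4}
Tree: B1–B2

Every bag has size at most 3, so the width is 3 − 1 = 2 and tw(G) ≤ 2. Conversely, {1, 2, 4} is a clique of size 3, and the vertices of any clique must share a bag in every tree decomposition; so some bag has ≥ 3 vertices and tw(G) ≥ 2. Hence tw(G) = 2 exactly.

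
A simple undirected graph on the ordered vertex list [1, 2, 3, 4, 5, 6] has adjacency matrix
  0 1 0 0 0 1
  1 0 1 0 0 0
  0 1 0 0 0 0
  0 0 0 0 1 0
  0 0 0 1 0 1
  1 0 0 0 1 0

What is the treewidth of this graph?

1

A width-1 tree decomposition is:
Bags: B1 = {4, 5}  B2 = {5, 6}  B3 = {1, 6}  B4 = {1, 2}  B5 = {2, 3}
Tree: B1–B2, B2–B3, B3–B4, B4–B5
The largest bag has 2 vertices, giving width 1; this decomposition certifies tw(G) ≤ 1. G has an edge, so its treewidth is at least 1. The upper and lower bounds meet at 1, so that is the treewidth.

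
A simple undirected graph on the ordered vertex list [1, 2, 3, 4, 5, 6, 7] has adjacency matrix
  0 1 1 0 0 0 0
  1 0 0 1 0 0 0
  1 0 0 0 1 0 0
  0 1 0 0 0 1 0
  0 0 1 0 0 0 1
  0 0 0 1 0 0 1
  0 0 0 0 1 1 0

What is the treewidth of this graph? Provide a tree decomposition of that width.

Treewidth 2.
Bags: B1 = {1, 2, 4}  B2 = {1, 3, 4}  B3 = {3, 4, 5}  B4 = {4, 5, 7}  B5 = {4, 6, 7}
Tree: B1–B2, B2–B3, B3–B4, B4–B5

The largest bag has 3 vertices, giving width 2; this decomposition certifies tw(G) ≤ 2. For the lower bound, G contains the cycle 4–2–1–3–5–7–6–4, so G is not a forest; only forests have treewidth ≤ 1, hence tw(G) ≥ 2. Therefore the treewidth is 2.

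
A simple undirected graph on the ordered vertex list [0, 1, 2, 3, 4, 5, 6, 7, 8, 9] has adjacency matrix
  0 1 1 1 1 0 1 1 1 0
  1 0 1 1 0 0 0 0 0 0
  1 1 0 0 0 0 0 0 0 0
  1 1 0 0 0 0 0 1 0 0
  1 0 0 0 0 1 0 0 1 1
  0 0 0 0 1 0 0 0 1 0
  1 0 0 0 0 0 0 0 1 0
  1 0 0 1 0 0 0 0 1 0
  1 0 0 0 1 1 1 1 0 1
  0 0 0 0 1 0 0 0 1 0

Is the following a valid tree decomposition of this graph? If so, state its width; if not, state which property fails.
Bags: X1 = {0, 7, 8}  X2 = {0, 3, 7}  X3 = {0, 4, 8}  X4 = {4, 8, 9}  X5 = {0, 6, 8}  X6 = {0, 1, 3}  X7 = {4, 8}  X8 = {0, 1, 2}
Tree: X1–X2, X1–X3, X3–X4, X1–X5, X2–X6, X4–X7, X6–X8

A tree decomposition must satisfy three properties: every vertex lies in some bag; for every edge, both endpoints lie together in some bag; and for every vertex, the bags containing it form a connected subtree. Here vertex 5 appears in no bag, so the decomposition is invalid.

No — vertex 5 appears in no bag.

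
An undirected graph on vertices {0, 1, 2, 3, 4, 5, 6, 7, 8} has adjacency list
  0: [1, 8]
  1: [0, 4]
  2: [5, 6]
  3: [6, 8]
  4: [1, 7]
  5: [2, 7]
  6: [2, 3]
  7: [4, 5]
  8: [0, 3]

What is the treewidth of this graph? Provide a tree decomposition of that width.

The largest bag has 3 vertices, giving width 2; this decomposition certifies tw(G) ≤ 2. The edges 6–2–5–7–4–1–0–8–3–6 form a cycle, so G is not a tree and its treewidth is at least 2. Hence tw(G) = 2 exactly.

Treewidth 2.
One such decomposition:
Bags: B1 = {2, 5, 6}  B2 = {5, 6, 7}  B3 = {4, 6, 7}  B4 = {1, 4, 6}  B5 = {0, 1, 6}  B6 = {0, 6, 8}  B7 = {3, 6, 8}
Tree: B1–B2, B2–B3, B3–B4, B4–B5, B5–B6, B6–B7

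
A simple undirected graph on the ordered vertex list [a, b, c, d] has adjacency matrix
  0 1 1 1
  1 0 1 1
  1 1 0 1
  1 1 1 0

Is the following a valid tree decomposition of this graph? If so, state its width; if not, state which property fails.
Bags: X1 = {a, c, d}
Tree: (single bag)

No — vertex b appears in no bag.

A tree decomposition must satisfy three properties: every vertex lies in some bag; for every edge, both endpoints lie together in some bag; and for every vertex, the bags containing it form a connected subtree. Here vertex b appears in no bag, so the decomposition is invalid.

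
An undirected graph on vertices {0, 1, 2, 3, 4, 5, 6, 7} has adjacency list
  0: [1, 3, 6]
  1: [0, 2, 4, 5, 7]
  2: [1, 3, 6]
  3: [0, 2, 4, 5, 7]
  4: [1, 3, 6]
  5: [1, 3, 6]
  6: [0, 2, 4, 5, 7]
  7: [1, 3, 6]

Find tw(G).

3

A width-3 tree decomposition is:
Bags: B1 = {0, 1, 3, 6}  B2 = {1, 3, 4, 6}  B3 = {1, 2, 3, 6}  B4 = {1, 3, 6, 7}  B5 = {1, 3, 5, 6}
Tree: B1–B2, B2–B3, B3–B4, B4–B5
The largest bag has 4 vertices, giving width 3; this decomposition certifies tw(G) ≤ 3. For the lower bound: the 4 vertex sets {0,6}, {1,4}, {3}, {2} are disjoint, each induces a connected subgraph, and every pair is joined by at least one edge of G. Contracting each set to a single vertex therefore yields K_{4} as a minor, and since treewidth is minor-monotone, tw(G) ≥ tw(K_{4}) = 3. Therefore the treewidth is 3.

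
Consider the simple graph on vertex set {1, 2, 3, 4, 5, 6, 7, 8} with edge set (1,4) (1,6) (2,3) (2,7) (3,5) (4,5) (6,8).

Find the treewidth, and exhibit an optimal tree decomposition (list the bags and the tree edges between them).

Treewidth 1.
One optimal decomposition is:
Bags: B1 = {6, 8}  B2 = {1, 6}  B3 = {1, 4}  B4 = {4, 5}  B5 = {3, 5}  B6 = {2, 3}  B7 = {2, 7}
Tree: B1–B2, B2–B3, B3–B4, B4–B5, B5–B6, B6–B7

Every bag has size at most 2, so the width is 2 − 1 = 1 and tw(G) ≤ 1. G has an edge, so its treewidth is at least 1. Therefore the treewidth is 1.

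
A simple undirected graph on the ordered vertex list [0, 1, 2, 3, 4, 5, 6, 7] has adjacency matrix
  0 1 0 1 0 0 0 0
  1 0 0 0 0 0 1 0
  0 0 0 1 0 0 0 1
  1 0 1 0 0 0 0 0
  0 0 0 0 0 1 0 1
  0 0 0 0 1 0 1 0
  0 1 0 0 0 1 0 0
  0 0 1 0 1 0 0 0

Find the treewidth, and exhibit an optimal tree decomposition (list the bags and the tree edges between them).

Treewidth 2.
One optimal decomposition is:
Bags: B1 = {2, 3, 7}  B2 = {0, 3, 7}  B3 = {0, 1, 7}  B4 = {1, 6, 7}  B5 = {5, 6, 7}  B6 = {4, 5, 7}
Tree: B1–B2, B2–B3, B3–B4, B4–B5, B5–B6

Each bag holds 3 vertices, so the decomposition has width 2, which upper-bounds the treewidth. The edges 7–2–3–0–1–6–5–4–7 form a cycle, so G is not a tree and its treewidth is at least 2. Therefore the treewidth is 2.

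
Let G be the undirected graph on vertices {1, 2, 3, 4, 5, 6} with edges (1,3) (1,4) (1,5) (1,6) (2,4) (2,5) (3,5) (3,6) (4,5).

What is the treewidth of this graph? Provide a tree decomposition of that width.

Treewidth 2.
Bags: B1 = {1, 3, 5}  B2 = {1, 4, 5}  B3 = {2, 4, 5}  B4 = {1, 3, 6}
Tree: B1–B2, B2–B3, B1–B4

Every bag has size at most 3, so the width is 3 − 1 = 2 and tw(G) ≤ 2. Conversely, {1, 3, 5} is a clique of size 3, and the vertices of any clique must share a bag in every tree decomposition; so some bag has ≥ 3 vertices and tw(G) ≥ 2. Combining the bounds, tw(G) = 2.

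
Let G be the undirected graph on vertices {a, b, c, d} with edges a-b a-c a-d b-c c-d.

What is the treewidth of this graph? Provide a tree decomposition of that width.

The largest bag has 3 vertices, giving width 2; this decomposition certifies tw(G) ≤ 2. Conversely, {a, c, d} is a clique of size 3, and the vertices of any clique must share a bag in every tree decomposition; so some bag has ≥ 3 vertices and tw(G) ≥ 2. The upper and lower bounds meet at 2, so that is the treewidth.

Treewidth 2.
One optimal decomposition is:
Bags: B1 = {a, b, c}  B2 = {a, c, d}
Tree: B1–B2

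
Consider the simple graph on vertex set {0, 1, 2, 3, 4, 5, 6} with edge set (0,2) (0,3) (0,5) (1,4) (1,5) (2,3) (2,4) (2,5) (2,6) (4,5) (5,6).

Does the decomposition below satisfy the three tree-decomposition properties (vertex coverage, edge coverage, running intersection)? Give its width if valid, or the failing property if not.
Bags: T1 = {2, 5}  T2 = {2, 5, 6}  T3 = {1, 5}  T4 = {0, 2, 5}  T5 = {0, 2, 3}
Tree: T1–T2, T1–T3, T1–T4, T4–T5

No — vertex 4 appears in no bag.

A tree decomposition must satisfy three properties: every vertex lies in some bag; for every edge, both endpoints lie together in some bag; and for every vertex, the bags containing it form a connected subtree. Here vertex 4 appears in no bag, so the decomposition is invalid.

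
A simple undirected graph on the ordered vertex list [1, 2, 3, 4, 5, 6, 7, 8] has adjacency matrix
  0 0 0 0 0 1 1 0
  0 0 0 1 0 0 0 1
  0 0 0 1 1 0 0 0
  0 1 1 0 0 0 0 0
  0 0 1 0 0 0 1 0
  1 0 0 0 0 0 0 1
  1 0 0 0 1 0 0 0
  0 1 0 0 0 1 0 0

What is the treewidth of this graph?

A width-2 tree decomposition is:
Bags: B1 = {3, 5, 7}  B2 = {3, 4, 7}  B3 = {2, 4, 7}  B4 = {2, 7, 8}  B5 = {6, 7, 8}  B6 = {1, 6, 7}
Tree: B1–B2, B2–B3, B3–B4, B4–B5, B5–B6
The largest bag has 3 vertices, giving width 2; this decomposition certifies tw(G) ≤ 2. The edges 7–5–3–4–2–8–6–1–7 form a cycle, so G is not a tree and its treewidth is at least 2. Therefore the treewidth is 2.

2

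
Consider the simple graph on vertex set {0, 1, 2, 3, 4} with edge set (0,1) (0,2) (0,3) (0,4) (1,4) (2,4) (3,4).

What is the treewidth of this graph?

2

A width-2 tree decomposition is:
Bags: B1 = {0, 1, 4}  B2 = {0, 2, 4}  B3 = {0, 3, 4}
Tree: B1–B2, B2–B3
Every bag has size at most 3, so the width is 3 − 1 = 2 and tw(G) ≤ 2. Conversely, {0, 1, 4} is a clique of size 3, and the vertices of any clique must share a bag in every tree decomposition; so some bag has ≥ 3 vertices and tw(G) ≥ 2. Hence tw(G) = 2 exactly.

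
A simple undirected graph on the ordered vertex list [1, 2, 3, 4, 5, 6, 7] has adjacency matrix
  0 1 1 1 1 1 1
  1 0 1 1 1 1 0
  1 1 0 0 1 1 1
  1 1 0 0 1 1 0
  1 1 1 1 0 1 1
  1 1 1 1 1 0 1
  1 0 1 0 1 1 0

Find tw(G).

A width-4 tree decomposition is:
Bags: B1 = {1, 2, 4, 5, 6}  B2 = {1, 2, 3, 5, 6}  B3 = {1, 3, 5, 6, 7}
Tree: B1–B2, B2–B3
The largest bag has 5 vertices, giving width 4; this decomposition certifies tw(G) ≤ 4. Conversely, {1, 2, 3, 5, 6} is a clique of size 5, and the vertices of any clique must share a bag in every tree decomposition; so some bag has ≥ 5 vertices and tw(G) ≥ 4. Hence tw(G) = 4 exactly.

4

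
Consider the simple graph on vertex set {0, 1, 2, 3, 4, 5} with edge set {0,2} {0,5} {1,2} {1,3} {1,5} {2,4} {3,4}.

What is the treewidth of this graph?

A width-2 tree decomposition is:
Bags: B1 = {0, 2, 5}  B2 = {1, 2, 5}  B3 = {1, 2, 4}  B4 = {1, 3, 4}
Tree: B1–B2, B2–B3, B3–B4
Each bag holds 3 vertices, so the decomposition has width 2, which upper-bounds the treewidth. Since 0–5–1–2–0 is a cycle in G, G is not acyclic. Forests are exactly the graphs of treewidth ≤ 1, so tw(G) ≥ 2. Hence tw(G) = 2 exactly.

2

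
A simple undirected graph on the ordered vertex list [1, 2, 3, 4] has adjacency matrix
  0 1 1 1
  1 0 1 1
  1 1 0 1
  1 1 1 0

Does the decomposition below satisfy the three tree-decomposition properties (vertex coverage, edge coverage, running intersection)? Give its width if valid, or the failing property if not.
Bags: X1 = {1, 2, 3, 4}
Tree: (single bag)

Yes; width 3.

Checking the three conditions: (i) the bags cover all of {1, 2, 3, 4}; (ii) for each edge, some bag contains both endpoints; (iii) the bags containing any fixed vertex form a subtree. All hold, so the decomposition is valid with width 4 − 1 = 3.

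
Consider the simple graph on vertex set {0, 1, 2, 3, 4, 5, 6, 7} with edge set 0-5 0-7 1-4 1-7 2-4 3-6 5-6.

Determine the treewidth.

A width-1 tree decomposition is:
Bags: B1 = {3, 6}  B2 = {5, 6}  B3 = {0, 5}  B4 = {0, 7}  B5 = {1, 7}  B6 = {1, 4}  B7 = {2, 4}
Tree: B1–B2, B2–B3, B3–B4, B4–B5, B5–B6, B6–B7
Each bag holds 2 vertices, so the decomposition has width 1, which upper-bounds the treewidth. Any graph with an edge has treewidth ≥ 1, and G has the edge 3–6. Therefore the treewidth is 1.

1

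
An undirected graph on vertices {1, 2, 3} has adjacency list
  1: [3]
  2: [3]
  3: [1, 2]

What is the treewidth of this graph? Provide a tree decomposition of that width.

Treewidth 1.
One optimal decomposition is:
Bags: B1 = {1, 3}  B2 = {2, 3}
Tree: B1–B2

Every bag has size at most 2, so the width is 2 − 1 = 1 and tw(G) ≤ 1. Since G has at least one edge (e.g. 3–1), it is not an edgeless graph, so tw(G) ≥ 1. Hence tw(G) = 1 exactly.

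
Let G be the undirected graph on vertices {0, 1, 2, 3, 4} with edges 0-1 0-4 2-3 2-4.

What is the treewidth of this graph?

1

A width-1 tree decomposition is:
Bags: B1 = {2, 3}  B2 = {2, 4}  B3 = {0, 4}  B4 = {0, 1}
Tree: B1–B2, B2–B3, B3–B4
The largest bag has 2 vertices, giving width 1; this decomposition certifies tw(G) ≤ 1. Since G has at least one edge (e.g. 3–2), it is not an edgeless graph, so tw(G) ≥ 1. Combining the bounds, tw(G) = 1.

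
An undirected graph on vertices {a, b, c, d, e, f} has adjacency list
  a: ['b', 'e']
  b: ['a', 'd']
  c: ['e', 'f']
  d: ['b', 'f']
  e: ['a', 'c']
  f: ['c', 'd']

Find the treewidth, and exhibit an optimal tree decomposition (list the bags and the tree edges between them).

Treewidth 2.
One such decomposition:
Bags: B1 = {a, b, e}  B2 = {b, d, e}  B3 = {d, e, f}  B4 = {c, e, f}
Tree: B1–B2, B2–B3, B3–B4

Each bag holds 3 vertices, so the decomposition has width 2, which upper-bounds the treewidth. The edges e–a–b–d–f–c–e form a cycle, so G is not a tree and its treewidth is at least 2. Combining the bounds, tw(G) = 2.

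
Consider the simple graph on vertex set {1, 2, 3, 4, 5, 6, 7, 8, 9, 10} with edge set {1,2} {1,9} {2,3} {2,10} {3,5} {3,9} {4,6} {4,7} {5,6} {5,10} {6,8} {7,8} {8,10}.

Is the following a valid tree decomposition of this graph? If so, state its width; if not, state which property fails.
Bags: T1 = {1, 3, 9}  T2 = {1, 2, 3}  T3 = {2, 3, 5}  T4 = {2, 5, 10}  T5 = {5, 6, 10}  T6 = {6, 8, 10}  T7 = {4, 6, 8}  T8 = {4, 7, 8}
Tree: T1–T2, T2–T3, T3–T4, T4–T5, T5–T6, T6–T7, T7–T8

Vertex coverage: the bags together contain {1, 2, 3, 4, 5, 6, 7, 8, 9, 10}, the full vertex set. Edge coverage: each edge of G has both endpoints in at least one bag. Running intersection: for every vertex, the bags containing it form a connected subtree. All three properties hold, so this is a valid tree decomposition of width max|bag| − 1 = 2, and hence tw(G) ≤ 2.

Yes; width 2.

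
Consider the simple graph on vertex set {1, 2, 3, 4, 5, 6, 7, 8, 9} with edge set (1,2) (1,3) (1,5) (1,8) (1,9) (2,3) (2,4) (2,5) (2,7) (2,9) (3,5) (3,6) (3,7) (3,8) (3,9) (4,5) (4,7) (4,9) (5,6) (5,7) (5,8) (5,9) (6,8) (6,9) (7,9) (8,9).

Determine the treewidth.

4

A width-4 tree decomposition is:
Bags: B1 = {1, 2, 3, 5, 9}  B2 = {2, 3, 5, 7, 9}  B3 = {2, 4, 5, 7, 9}  B4 = {1, 3, 5, 8, 9}  B5 = {3, 5, 6, 8, 9}
Tree: B1–B2, B2–B3, B1–B4, B4–B5
Each bag holds 5 vertices, so the decomposition has width 4, which upper-bounds the treewidth. Conversely, {1, 3, 5, 8, 9} is a clique of size 5, and the vertices of any clique must share a bag in every tree decomposition; so some bag has ≥ 5 vertices and tw(G) ≥ 4. Hence tw(G) = 4 exactly.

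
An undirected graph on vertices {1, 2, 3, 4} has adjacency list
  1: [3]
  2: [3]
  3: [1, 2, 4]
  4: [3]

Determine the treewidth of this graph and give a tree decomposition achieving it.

Treewidth 1.
Bags: B1 = {1, 3}  B2 = {2, 3}  B3 = {3, 4}
Tree: B1–B2, B2–B3

The largest bag has 2 vertices, giving width 1; this decomposition certifies tw(G) ≤ 1. Since G has at least one edge (e.g. 1–3), it is not an edgeless graph, so tw(G) ≥ 1. Combining the bounds, tw(G) = 1.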